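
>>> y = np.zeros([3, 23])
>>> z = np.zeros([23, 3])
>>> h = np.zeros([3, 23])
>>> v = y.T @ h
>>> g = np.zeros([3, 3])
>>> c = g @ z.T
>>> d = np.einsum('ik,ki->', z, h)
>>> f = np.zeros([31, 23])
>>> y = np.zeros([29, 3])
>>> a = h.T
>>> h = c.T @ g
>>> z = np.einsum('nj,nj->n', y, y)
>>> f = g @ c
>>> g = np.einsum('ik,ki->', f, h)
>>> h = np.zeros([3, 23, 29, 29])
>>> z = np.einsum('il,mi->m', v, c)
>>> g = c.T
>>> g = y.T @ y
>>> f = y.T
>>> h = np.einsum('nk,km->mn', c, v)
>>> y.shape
(29, 3)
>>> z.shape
(3,)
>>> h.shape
(23, 3)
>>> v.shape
(23, 23)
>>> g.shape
(3, 3)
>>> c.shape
(3, 23)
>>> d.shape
()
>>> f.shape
(3, 29)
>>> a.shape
(23, 3)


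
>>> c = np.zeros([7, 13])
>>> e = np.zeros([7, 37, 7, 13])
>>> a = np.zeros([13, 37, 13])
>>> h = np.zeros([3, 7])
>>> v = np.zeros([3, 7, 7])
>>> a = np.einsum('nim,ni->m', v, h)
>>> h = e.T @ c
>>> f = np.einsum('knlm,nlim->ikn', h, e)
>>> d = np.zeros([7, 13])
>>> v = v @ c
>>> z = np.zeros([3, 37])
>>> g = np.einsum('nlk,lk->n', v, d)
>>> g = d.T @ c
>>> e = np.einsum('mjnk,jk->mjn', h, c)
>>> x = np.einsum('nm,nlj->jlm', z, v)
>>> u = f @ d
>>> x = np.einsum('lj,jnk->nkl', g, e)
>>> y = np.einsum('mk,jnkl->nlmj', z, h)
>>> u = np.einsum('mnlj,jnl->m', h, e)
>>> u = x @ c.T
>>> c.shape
(7, 13)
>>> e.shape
(13, 7, 37)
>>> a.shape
(7,)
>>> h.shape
(13, 7, 37, 13)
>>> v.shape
(3, 7, 13)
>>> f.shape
(7, 13, 7)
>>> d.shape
(7, 13)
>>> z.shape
(3, 37)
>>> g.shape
(13, 13)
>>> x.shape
(7, 37, 13)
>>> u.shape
(7, 37, 7)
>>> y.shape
(7, 13, 3, 13)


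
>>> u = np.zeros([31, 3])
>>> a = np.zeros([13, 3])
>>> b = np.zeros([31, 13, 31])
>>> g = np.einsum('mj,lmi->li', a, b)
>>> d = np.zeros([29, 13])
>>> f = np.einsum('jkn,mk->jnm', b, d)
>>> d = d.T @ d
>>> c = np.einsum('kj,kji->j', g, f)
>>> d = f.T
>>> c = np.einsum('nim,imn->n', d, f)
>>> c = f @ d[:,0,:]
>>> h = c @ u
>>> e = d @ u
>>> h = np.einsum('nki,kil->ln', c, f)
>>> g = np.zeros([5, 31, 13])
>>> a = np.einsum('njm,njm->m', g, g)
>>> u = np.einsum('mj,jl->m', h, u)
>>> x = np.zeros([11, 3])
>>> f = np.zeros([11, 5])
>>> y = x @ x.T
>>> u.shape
(29,)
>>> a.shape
(13,)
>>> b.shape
(31, 13, 31)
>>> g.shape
(5, 31, 13)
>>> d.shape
(29, 31, 31)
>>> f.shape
(11, 5)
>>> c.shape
(31, 31, 31)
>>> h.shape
(29, 31)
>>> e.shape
(29, 31, 3)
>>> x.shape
(11, 3)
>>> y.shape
(11, 11)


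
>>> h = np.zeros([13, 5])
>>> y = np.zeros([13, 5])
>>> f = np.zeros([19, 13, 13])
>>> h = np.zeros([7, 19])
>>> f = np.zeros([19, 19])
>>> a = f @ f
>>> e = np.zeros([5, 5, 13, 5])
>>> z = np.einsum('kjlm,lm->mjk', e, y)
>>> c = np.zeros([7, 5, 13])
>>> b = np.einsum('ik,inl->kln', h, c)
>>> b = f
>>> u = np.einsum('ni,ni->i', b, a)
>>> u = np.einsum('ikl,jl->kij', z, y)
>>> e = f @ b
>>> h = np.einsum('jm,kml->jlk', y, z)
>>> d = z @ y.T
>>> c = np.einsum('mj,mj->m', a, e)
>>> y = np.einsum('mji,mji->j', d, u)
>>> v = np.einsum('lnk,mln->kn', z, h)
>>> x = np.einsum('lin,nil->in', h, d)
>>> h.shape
(13, 5, 5)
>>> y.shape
(5,)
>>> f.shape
(19, 19)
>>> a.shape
(19, 19)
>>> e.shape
(19, 19)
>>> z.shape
(5, 5, 5)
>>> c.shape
(19,)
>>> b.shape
(19, 19)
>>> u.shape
(5, 5, 13)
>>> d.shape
(5, 5, 13)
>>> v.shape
(5, 5)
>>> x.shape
(5, 5)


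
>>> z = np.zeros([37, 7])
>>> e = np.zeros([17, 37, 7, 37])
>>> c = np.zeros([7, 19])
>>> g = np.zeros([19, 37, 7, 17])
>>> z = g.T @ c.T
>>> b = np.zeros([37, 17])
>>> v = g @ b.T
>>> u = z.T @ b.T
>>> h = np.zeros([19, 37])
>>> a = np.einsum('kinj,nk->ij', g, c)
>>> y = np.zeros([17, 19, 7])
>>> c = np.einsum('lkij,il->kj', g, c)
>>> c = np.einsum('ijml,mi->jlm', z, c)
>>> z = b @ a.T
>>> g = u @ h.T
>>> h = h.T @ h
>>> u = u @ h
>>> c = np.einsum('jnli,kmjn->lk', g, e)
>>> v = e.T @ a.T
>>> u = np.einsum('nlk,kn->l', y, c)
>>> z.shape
(37, 37)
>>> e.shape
(17, 37, 7, 37)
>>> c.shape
(7, 17)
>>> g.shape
(7, 37, 7, 19)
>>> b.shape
(37, 17)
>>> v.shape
(37, 7, 37, 37)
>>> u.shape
(19,)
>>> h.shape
(37, 37)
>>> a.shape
(37, 17)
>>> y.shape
(17, 19, 7)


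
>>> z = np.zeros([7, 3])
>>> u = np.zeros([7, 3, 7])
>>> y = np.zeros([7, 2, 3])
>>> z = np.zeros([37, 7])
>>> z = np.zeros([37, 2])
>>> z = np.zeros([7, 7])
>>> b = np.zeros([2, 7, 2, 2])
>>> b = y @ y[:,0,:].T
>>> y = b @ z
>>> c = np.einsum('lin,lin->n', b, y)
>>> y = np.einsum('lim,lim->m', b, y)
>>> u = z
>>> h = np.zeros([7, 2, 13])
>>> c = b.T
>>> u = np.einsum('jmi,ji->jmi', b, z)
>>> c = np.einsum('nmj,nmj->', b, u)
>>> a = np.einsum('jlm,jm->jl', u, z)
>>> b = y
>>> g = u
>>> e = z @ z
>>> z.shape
(7, 7)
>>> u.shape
(7, 2, 7)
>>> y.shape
(7,)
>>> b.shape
(7,)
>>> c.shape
()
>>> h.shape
(7, 2, 13)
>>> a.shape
(7, 2)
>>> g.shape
(7, 2, 7)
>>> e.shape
(7, 7)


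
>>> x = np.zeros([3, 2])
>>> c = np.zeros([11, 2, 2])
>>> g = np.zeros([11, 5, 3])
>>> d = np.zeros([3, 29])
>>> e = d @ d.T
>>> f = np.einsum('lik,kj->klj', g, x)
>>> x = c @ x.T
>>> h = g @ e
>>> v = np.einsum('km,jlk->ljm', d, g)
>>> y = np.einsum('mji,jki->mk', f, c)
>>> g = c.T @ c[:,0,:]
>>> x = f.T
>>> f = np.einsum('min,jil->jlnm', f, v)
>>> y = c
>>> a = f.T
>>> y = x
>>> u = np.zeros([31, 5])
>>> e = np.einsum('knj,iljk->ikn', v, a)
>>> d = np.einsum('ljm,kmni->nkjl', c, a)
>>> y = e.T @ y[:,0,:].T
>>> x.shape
(2, 11, 3)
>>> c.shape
(11, 2, 2)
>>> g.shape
(2, 2, 2)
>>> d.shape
(29, 3, 2, 11)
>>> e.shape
(3, 5, 11)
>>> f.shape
(5, 29, 2, 3)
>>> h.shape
(11, 5, 3)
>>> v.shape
(5, 11, 29)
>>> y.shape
(11, 5, 2)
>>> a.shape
(3, 2, 29, 5)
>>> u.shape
(31, 5)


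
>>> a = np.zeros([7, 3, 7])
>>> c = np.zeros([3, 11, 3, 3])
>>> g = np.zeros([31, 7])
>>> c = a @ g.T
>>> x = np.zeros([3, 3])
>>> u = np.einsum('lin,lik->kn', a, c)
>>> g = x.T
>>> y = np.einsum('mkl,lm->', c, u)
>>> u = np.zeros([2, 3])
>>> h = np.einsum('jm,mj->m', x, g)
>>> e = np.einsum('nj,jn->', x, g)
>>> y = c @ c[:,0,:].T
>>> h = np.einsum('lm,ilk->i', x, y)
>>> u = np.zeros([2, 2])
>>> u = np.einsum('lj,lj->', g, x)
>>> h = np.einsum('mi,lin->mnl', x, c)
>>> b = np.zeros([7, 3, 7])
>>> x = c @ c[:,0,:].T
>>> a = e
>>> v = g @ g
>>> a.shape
()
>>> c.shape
(7, 3, 31)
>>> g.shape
(3, 3)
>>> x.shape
(7, 3, 7)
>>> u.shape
()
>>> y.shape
(7, 3, 7)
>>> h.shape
(3, 31, 7)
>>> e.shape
()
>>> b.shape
(7, 3, 7)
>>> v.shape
(3, 3)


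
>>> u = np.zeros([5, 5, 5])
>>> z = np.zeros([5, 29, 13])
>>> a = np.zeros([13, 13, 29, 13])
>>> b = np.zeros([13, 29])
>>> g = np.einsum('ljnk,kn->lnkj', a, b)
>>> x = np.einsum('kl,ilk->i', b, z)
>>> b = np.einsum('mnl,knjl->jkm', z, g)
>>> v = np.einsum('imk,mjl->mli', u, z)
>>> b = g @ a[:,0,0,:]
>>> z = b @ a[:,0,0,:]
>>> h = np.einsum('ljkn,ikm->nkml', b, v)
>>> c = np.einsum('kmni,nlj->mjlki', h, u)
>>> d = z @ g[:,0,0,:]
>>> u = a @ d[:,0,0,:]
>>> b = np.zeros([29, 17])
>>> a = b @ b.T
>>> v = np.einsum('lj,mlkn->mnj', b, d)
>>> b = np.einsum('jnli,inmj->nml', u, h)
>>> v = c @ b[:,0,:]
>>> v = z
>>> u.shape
(13, 13, 29, 13)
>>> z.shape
(13, 29, 13, 13)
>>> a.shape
(29, 29)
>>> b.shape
(13, 5, 29)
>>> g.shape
(13, 29, 13, 13)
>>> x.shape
(5,)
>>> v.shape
(13, 29, 13, 13)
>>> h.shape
(13, 13, 5, 13)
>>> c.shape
(13, 5, 5, 13, 13)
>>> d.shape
(13, 29, 13, 13)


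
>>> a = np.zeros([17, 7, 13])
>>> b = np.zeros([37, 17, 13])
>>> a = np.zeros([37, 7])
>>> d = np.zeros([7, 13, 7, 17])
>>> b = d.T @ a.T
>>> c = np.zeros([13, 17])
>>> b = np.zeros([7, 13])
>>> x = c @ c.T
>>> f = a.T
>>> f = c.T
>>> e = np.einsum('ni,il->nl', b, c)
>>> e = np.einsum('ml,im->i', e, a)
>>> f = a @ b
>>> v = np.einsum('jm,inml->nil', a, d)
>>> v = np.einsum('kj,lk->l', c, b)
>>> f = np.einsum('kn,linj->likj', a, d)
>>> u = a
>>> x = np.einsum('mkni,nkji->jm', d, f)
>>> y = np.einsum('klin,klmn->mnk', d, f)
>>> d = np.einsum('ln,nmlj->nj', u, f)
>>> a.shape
(37, 7)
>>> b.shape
(7, 13)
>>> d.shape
(7, 17)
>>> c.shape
(13, 17)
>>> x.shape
(37, 7)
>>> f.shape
(7, 13, 37, 17)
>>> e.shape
(37,)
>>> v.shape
(7,)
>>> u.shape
(37, 7)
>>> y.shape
(37, 17, 7)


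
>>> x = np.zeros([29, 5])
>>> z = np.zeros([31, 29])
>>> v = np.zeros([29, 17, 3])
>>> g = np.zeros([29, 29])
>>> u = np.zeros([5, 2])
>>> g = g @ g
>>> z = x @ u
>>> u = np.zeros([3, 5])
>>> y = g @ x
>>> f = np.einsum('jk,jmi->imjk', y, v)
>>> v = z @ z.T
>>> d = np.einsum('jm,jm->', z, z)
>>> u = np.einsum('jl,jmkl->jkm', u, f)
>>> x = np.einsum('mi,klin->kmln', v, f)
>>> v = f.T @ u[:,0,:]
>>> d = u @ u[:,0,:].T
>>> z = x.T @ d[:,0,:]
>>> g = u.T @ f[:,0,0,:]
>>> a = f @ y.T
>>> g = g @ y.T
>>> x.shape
(3, 29, 17, 5)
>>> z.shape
(5, 17, 29, 3)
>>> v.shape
(5, 29, 17, 17)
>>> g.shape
(17, 29, 29)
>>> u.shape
(3, 29, 17)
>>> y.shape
(29, 5)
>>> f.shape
(3, 17, 29, 5)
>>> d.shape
(3, 29, 3)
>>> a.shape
(3, 17, 29, 29)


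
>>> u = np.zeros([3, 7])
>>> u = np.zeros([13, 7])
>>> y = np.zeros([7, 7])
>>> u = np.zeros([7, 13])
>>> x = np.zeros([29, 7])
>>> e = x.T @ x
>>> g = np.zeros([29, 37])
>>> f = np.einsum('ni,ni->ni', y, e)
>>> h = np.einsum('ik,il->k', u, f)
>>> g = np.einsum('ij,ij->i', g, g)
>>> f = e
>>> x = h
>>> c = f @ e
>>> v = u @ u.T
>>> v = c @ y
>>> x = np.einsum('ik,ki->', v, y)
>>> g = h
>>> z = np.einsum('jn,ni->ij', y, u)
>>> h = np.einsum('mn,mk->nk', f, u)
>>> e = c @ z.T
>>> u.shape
(7, 13)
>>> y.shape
(7, 7)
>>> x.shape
()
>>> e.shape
(7, 13)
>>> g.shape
(13,)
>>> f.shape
(7, 7)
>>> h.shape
(7, 13)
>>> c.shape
(7, 7)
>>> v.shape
(7, 7)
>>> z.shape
(13, 7)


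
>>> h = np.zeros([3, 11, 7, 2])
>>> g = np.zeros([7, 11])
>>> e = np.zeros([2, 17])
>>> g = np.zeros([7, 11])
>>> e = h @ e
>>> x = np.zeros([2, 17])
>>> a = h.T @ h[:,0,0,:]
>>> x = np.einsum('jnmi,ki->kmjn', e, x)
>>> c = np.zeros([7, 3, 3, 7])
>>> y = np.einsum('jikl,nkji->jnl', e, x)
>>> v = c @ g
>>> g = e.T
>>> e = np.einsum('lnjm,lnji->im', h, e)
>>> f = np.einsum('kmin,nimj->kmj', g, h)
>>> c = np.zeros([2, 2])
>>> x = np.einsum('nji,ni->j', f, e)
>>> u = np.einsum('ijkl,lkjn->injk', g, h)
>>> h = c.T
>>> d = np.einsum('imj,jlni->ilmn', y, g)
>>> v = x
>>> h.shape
(2, 2)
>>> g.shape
(17, 7, 11, 3)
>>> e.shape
(17, 2)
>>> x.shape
(7,)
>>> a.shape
(2, 7, 11, 2)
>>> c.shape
(2, 2)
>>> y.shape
(3, 2, 17)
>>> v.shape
(7,)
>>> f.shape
(17, 7, 2)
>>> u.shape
(17, 2, 7, 11)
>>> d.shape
(3, 7, 2, 11)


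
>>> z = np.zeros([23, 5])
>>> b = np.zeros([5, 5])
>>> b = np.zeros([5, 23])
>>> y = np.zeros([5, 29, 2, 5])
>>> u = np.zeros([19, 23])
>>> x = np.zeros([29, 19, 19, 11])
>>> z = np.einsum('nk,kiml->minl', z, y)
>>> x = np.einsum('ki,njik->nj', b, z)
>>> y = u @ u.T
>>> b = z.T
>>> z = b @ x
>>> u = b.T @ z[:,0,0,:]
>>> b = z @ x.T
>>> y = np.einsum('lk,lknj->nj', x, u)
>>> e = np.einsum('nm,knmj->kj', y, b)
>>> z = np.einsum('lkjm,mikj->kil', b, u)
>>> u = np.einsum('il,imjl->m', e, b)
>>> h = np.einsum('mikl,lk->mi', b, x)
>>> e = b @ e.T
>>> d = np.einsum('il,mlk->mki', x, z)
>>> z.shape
(23, 29, 5)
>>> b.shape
(5, 23, 29, 2)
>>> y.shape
(23, 29)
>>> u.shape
(23,)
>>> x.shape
(2, 29)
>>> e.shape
(5, 23, 29, 5)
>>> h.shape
(5, 23)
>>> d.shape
(23, 5, 2)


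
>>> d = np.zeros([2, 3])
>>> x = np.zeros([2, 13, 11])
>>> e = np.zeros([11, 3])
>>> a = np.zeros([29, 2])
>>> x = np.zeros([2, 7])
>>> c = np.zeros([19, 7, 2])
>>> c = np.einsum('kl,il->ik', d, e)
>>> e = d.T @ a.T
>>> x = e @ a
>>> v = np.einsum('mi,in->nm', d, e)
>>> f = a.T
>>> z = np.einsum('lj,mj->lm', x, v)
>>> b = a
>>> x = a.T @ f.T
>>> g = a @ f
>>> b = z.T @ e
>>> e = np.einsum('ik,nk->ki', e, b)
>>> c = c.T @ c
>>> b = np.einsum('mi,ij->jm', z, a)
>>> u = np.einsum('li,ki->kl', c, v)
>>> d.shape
(2, 3)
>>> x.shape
(2, 2)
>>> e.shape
(29, 3)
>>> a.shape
(29, 2)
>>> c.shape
(2, 2)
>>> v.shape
(29, 2)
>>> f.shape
(2, 29)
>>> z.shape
(3, 29)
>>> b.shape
(2, 3)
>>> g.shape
(29, 29)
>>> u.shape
(29, 2)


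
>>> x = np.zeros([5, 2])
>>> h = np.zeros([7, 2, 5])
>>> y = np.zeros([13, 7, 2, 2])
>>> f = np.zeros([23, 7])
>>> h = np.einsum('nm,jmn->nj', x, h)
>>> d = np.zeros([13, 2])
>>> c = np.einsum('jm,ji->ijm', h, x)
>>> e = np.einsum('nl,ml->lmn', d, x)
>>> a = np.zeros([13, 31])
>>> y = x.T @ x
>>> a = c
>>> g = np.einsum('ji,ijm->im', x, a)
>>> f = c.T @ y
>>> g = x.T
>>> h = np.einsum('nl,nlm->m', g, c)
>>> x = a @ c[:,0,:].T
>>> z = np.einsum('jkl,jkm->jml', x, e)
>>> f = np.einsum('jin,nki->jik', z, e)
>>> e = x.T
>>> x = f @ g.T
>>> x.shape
(2, 13, 2)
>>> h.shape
(7,)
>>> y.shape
(2, 2)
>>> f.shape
(2, 13, 5)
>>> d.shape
(13, 2)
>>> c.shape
(2, 5, 7)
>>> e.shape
(2, 5, 2)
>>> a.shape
(2, 5, 7)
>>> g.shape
(2, 5)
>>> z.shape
(2, 13, 2)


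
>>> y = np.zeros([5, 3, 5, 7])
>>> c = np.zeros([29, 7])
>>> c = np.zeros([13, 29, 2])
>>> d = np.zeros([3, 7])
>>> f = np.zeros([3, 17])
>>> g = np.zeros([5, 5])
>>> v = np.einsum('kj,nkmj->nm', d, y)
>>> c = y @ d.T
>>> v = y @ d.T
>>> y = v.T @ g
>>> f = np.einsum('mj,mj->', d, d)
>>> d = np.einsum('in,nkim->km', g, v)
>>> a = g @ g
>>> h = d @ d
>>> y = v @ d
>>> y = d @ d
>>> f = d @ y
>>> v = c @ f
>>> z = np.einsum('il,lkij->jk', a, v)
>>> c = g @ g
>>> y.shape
(3, 3)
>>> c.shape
(5, 5)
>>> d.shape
(3, 3)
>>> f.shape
(3, 3)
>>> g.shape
(5, 5)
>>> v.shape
(5, 3, 5, 3)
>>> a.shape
(5, 5)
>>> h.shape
(3, 3)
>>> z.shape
(3, 3)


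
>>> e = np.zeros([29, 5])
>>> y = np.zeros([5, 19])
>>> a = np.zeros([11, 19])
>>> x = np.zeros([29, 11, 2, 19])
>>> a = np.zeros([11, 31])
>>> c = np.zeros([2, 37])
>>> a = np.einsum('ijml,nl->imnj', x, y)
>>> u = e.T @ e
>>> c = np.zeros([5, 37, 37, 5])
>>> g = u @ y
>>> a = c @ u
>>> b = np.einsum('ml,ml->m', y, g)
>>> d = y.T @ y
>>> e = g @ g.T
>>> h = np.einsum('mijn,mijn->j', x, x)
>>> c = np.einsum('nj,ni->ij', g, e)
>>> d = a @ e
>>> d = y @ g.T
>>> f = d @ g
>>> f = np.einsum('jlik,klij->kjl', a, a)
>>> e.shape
(5, 5)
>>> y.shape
(5, 19)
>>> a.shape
(5, 37, 37, 5)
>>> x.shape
(29, 11, 2, 19)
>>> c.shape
(5, 19)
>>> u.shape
(5, 5)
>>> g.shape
(5, 19)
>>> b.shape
(5,)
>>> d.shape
(5, 5)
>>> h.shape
(2,)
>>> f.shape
(5, 5, 37)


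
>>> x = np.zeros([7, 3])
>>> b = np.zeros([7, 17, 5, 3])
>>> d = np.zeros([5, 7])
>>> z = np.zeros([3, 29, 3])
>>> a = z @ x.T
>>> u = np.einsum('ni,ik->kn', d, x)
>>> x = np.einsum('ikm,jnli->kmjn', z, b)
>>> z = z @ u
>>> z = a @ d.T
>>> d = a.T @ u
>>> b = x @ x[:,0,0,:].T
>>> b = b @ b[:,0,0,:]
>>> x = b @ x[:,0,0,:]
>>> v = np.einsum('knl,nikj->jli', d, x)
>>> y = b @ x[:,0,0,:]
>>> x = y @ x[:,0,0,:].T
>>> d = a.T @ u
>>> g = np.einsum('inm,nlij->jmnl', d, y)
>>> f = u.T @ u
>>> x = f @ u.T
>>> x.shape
(5, 3)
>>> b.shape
(29, 3, 7, 29)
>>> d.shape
(7, 29, 5)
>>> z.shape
(3, 29, 5)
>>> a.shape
(3, 29, 7)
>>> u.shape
(3, 5)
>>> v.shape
(17, 5, 3)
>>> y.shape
(29, 3, 7, 17)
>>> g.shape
(17, 5, 29, 3)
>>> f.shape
(5, 5)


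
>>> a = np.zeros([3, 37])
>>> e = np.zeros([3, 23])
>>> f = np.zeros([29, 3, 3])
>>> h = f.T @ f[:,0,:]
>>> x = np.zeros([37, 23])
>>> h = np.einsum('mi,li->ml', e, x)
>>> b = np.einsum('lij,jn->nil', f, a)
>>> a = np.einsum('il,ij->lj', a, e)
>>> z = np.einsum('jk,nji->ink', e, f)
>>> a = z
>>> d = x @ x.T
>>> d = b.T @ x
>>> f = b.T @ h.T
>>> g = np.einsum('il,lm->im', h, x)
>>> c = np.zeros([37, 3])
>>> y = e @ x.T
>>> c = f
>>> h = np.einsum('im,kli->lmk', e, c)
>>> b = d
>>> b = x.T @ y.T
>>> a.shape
(3, 29, 23)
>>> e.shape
(3, 23)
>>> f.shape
(29, 3, 3)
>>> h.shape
(3, 23, 29)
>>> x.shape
(37, 23)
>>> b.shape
(23, 3)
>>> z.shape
(3, 29, 23)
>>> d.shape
(29, 3, 23)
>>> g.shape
(3, 23)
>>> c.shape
(29, 3, 3)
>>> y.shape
(3, 37)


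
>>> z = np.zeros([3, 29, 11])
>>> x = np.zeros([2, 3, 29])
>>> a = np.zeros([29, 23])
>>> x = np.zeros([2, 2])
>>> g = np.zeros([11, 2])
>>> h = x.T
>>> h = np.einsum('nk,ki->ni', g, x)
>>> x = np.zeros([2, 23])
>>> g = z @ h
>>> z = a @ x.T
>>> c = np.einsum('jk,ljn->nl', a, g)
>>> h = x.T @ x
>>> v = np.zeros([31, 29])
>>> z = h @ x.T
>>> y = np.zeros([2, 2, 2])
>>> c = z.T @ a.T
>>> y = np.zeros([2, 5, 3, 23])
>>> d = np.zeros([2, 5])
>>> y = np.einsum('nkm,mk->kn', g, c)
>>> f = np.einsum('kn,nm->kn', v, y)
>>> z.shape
(23, 2)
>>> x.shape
(2, 23)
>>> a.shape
(29, 23)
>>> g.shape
(3, 29, 2)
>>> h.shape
(23, 23)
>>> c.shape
(2, 29)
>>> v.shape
(31, 29)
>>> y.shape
(29, 3)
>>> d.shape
(2, 5)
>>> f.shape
(31, 29)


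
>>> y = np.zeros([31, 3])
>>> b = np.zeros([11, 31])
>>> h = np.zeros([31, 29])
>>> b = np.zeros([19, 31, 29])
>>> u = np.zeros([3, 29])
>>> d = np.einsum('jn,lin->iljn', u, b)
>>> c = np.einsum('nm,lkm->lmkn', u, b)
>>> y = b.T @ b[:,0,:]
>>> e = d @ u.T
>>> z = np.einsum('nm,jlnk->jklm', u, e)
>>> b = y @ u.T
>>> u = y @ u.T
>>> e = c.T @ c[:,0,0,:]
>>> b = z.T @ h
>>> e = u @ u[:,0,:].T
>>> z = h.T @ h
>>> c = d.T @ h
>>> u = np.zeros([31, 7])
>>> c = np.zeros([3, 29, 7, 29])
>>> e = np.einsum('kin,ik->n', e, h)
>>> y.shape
(29, 31, 29)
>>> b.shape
(29, 19, 3, 29)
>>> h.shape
(31, 29)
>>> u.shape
(31, 7)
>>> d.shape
(31, 19, 3, 29)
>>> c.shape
(3, 29, 7, 29)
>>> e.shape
(29,)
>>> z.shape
(29, 29)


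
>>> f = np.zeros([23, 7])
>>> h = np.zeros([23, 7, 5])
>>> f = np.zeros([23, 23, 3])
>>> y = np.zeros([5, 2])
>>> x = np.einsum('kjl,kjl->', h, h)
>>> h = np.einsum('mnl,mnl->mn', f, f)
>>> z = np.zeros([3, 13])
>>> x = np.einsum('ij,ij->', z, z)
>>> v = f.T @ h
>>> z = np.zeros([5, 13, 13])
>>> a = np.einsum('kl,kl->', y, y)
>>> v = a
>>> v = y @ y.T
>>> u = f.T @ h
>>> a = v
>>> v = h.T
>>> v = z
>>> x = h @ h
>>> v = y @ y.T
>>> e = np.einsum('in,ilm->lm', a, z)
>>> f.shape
(23, 23, 3)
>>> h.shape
(23, 23)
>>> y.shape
(5, 2)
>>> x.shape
(23, 23)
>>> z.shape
(5, 13, 13)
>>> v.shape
(5, 5)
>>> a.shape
(5, 5)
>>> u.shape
(3, 23, 23)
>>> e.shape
(13, 13)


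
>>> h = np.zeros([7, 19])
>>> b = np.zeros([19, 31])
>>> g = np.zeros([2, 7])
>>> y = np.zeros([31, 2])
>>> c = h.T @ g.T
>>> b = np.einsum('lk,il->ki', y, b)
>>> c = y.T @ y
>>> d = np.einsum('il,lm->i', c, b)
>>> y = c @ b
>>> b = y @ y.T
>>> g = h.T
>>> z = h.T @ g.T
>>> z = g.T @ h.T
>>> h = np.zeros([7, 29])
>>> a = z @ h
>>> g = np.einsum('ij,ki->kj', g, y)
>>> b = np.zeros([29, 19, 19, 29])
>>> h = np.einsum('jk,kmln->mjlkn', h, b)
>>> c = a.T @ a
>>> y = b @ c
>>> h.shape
(19, 7, 19, 29, 29)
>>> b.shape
(29, 19, 19, 29)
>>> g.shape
(2, 7)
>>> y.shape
(29, 19, 19, 29)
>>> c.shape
(29, 29)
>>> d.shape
(2,)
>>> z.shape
(7, 7)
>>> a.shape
(7, 29)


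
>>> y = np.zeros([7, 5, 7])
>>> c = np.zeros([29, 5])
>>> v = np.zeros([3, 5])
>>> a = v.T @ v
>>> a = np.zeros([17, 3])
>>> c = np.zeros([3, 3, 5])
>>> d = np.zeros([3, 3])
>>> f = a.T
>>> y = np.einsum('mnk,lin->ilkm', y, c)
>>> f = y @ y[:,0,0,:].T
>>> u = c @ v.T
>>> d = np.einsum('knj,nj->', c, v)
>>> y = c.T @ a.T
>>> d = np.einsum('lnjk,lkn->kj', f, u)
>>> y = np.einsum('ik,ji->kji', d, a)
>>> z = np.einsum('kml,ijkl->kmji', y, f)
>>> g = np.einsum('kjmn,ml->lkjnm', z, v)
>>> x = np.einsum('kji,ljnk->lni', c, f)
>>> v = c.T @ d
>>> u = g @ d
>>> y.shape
(7, 17, 3)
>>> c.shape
(3, 3, 5)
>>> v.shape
(5, 3, 7)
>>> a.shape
(17, 3)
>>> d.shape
(3, 7)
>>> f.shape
(3, 3, 7, 3)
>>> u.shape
(5, 7, 17, 3, 7)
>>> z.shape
(7, 17, 3, 3)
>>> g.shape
(5, 7, 17, 3, 3)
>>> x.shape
(3, 7, 5)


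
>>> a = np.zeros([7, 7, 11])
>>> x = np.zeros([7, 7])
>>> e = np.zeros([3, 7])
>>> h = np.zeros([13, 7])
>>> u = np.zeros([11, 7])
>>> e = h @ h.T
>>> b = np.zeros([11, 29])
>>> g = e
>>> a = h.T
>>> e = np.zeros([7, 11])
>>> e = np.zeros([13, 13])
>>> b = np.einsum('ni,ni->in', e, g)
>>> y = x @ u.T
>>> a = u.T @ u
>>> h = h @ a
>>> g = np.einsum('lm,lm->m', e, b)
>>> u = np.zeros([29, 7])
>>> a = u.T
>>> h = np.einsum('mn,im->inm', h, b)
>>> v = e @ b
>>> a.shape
(7, 29)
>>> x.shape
(7, 7)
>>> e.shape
(13, 13)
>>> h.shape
(13, 7, 13)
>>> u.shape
(29, 7)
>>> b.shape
(13, 13)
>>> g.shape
(13,)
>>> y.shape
(7, 11)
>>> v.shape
(13, 13)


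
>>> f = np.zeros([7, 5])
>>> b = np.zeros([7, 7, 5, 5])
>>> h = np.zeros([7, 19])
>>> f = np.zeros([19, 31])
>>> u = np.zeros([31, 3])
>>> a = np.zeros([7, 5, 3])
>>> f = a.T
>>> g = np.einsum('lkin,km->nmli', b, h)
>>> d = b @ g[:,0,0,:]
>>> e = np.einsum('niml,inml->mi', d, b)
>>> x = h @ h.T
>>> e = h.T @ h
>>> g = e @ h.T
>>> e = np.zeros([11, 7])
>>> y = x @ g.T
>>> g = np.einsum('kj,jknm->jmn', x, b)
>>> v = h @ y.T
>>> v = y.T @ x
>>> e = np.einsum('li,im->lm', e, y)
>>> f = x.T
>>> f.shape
(7, 7)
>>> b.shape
(7, 7, 5, 5)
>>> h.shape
(7, 19)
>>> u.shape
(31, 3)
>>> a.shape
(7, 5, 3)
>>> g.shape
(7, 5, 5)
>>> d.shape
(7, 7, 5, 5)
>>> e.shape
(11, 19)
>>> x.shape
(7, 7)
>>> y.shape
(7, 19)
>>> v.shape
(19, 7)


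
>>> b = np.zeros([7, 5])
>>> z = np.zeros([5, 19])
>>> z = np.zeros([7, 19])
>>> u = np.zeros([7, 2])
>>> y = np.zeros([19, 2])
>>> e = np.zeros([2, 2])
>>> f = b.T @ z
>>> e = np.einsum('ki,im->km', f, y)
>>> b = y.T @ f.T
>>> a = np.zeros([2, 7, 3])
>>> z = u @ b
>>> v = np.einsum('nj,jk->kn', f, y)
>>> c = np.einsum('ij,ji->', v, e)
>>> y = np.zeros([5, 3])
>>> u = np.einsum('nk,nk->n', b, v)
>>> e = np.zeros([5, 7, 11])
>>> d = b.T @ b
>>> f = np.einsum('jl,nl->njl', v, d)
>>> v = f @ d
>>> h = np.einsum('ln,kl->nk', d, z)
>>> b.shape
(2, 5)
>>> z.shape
(7, 5)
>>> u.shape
(2,)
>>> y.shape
(5, 3)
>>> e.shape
(5, 7, 11)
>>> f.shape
(5, 2, 5)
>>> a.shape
(2, 7, 3)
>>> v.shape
(5, 2, 5)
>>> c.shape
()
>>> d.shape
(5, 5)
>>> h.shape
(5, 7)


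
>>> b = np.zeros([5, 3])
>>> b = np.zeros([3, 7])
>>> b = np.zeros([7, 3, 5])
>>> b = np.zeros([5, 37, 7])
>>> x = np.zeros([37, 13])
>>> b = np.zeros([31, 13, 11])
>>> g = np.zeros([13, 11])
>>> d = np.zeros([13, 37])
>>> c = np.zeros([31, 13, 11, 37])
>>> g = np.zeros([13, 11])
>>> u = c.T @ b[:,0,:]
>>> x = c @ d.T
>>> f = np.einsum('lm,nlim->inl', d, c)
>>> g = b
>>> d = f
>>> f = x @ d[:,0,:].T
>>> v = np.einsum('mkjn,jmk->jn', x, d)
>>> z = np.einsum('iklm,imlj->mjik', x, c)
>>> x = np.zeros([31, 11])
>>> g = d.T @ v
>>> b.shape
(31, 13, 11)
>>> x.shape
(31, 11)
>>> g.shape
(13, 31, 13)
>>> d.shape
(11, 31, 13)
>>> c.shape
(31, 13, 11, 37)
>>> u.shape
(37, 11, 13, 11)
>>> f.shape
(31, 13, 11, 11)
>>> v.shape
(11, 13)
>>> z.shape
(13, 37, 31, 13)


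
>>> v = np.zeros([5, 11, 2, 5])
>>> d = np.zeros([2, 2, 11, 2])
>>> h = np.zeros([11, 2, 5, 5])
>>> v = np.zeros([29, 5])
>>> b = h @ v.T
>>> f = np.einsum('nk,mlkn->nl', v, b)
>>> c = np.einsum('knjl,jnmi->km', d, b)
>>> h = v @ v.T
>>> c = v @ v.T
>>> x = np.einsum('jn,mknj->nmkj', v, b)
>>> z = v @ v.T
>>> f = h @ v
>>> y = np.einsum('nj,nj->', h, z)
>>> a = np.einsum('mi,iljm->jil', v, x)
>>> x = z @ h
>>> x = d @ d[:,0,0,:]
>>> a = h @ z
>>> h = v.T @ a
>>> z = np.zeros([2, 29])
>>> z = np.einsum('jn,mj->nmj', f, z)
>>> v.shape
(29, 5)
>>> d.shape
(2, 2, 11, 2)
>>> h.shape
(5, 29)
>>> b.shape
(11, 2, 5, 29)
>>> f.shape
(29, 5)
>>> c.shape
(29, 29)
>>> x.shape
(2, 2, 11, 2)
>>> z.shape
(5, 2, 29)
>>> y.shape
()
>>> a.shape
(29, 29)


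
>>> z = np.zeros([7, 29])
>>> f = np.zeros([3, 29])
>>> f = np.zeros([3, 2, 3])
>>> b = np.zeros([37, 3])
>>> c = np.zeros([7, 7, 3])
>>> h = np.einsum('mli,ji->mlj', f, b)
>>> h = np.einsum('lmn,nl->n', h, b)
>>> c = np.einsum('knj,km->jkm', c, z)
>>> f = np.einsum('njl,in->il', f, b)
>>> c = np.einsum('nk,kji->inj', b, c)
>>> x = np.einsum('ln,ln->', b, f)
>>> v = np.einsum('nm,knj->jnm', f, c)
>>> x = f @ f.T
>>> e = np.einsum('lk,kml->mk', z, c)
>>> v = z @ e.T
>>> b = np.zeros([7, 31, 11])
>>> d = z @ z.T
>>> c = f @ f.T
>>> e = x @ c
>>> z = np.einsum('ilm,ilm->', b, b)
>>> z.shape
()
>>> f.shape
(37, 3)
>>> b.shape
(7, 31, 11)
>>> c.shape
(37, 37)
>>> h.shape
(37,)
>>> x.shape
(37, 37)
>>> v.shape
(7, 37)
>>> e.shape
(37, 37)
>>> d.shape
(7, 7)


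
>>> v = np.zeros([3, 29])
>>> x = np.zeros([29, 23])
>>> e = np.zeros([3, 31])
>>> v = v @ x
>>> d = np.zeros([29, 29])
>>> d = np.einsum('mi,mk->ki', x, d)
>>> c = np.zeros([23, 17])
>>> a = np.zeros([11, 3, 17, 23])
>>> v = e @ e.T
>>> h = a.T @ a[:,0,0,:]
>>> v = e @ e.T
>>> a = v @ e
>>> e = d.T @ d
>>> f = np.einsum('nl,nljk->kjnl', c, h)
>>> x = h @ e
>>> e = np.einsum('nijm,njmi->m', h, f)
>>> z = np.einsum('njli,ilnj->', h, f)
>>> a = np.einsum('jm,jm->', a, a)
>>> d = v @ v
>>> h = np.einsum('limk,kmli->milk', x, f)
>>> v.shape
(3, 3)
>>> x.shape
(23, 17, 3, 23)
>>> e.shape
(23,)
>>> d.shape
(3, 3)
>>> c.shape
(23, 17)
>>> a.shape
()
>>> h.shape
(3, 17, 23, 23)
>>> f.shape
(23, 3, 23, 17)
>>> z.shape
()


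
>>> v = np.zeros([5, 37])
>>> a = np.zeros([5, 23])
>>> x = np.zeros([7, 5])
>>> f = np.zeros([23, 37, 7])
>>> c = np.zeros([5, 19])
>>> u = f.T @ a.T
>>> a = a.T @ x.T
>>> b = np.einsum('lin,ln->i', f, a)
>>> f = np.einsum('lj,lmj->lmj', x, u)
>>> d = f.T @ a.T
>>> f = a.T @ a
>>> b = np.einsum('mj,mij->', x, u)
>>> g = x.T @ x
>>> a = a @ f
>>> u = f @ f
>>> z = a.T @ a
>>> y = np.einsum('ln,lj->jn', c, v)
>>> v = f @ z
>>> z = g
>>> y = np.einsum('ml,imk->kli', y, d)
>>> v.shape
(7, 7)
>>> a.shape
(23, 7)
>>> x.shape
(7, 5)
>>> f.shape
(7, 7)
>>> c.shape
(5, 19)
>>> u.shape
(7, 7)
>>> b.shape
()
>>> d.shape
(5, 37, 23)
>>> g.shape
(5, 5)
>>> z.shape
(5, 5)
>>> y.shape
(23, 19, 5)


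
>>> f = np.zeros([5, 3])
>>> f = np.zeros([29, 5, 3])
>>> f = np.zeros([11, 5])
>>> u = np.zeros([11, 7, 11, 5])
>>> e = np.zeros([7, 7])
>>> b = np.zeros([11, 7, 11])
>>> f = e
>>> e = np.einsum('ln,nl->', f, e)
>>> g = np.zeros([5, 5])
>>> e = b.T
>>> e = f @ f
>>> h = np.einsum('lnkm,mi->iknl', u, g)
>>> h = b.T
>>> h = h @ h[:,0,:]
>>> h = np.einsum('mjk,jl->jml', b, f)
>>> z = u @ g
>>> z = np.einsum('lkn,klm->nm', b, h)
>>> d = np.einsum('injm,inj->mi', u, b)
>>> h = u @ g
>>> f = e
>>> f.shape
(7, 7)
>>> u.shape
(11, 7, 11, 5)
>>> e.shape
(7, 7)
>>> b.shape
(11, 7, 11)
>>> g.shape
(5, 5)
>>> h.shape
(11, 7, 11, 5)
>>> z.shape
(11, 7)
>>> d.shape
(5, 11)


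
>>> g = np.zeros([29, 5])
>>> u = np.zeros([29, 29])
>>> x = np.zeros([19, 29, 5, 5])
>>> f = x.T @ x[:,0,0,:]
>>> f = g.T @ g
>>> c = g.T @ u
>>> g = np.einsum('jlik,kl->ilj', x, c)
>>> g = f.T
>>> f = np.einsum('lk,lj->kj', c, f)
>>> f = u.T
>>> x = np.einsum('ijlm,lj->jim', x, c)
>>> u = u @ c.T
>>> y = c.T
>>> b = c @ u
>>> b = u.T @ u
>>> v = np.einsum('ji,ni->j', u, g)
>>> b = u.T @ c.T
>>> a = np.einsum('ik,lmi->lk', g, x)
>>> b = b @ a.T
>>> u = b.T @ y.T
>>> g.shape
(5, 5)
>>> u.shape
(29, 29)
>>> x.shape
(29, 19, 5)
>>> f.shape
(29, 29)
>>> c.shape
(5, 29)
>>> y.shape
(29, 5)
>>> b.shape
(5, 29)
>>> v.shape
(29,)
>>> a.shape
(29, 5)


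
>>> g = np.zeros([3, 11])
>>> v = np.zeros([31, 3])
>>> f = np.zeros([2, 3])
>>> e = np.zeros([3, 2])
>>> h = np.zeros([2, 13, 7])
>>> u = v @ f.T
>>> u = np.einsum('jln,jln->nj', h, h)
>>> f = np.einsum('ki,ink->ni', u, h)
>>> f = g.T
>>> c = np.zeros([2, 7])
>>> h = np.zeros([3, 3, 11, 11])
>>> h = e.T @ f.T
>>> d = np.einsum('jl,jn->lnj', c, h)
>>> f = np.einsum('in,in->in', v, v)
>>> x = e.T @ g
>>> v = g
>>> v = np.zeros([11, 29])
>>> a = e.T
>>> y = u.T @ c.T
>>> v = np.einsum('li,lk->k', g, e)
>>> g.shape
(3, 11)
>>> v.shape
(2,)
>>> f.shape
(31, 3)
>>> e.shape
(3, 2)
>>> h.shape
(2, 11)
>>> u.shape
(7, 2)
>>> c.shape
(2, 7)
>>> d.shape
(7, 11, 2)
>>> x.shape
(2, 11)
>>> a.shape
(2, 3)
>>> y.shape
(2, 2)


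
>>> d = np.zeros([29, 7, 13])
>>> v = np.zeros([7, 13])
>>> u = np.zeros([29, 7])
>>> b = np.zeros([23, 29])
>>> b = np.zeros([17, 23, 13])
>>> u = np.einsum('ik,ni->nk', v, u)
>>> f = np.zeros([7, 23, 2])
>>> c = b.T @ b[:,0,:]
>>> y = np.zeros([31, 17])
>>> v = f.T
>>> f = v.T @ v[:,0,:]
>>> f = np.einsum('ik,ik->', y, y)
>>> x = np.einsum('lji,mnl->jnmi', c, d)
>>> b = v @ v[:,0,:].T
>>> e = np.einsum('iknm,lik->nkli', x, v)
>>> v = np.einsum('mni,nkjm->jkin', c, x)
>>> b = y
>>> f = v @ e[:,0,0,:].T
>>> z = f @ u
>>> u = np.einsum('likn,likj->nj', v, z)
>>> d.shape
(29, 7, 13)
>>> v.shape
(29, 7, 13, 23)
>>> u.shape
(23, 13)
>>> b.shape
(31, 17)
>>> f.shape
(29, 7, 13, 29)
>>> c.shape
(13, 23, 13)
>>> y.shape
(31, 17)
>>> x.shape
(23, 7, 29, 13)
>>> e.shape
(29, 7, 2, 23)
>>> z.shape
(29, 7, 13, 13)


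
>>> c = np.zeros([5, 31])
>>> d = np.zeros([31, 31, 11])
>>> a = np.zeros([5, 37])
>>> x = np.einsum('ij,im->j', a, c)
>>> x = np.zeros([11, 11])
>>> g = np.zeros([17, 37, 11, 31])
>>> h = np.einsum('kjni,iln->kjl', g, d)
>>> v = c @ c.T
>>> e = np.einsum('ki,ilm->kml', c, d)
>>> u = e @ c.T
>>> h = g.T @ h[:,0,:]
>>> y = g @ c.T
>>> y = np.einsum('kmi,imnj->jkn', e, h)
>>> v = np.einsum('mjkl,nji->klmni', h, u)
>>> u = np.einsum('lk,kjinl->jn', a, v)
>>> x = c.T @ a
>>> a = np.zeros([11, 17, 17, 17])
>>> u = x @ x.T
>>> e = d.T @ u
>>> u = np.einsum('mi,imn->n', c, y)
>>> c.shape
(5, 31)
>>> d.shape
(31, 31, 11)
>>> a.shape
(11, 17, 17, 17)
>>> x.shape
(31, 37)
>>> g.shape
(17, 37, 11, 31)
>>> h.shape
(31, 11, 37, 31)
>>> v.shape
(37, 31, 31, 5, 5)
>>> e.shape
(11, 31, 31)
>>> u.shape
(37,)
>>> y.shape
(31, 5, 37)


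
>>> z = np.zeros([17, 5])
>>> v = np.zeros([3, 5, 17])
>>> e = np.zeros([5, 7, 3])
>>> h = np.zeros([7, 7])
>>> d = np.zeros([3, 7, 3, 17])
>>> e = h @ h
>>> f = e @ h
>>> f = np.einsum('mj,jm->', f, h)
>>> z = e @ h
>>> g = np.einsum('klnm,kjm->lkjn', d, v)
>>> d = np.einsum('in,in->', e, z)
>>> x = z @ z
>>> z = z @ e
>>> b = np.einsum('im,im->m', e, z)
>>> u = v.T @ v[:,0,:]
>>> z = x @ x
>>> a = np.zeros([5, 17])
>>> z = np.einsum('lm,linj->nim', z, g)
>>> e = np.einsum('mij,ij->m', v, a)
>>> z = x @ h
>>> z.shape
(7, 7)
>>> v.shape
(3, 5, 17)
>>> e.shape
(3,)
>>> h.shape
(7, 7)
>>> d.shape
()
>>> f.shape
()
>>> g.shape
(7, 3, 5, 3)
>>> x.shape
(7, 7)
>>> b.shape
(7,)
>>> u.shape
(17, 5, 17)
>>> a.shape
(5, 17)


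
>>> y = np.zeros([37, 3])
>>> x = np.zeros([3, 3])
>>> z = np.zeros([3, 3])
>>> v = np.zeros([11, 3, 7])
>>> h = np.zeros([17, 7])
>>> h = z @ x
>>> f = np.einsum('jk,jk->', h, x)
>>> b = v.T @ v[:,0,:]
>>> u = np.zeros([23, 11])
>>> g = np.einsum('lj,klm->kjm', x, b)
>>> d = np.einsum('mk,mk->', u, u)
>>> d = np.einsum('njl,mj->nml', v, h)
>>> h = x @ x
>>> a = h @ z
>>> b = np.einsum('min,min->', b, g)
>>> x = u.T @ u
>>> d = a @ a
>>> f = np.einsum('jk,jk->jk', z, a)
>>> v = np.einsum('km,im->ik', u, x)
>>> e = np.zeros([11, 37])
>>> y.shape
(37, 3)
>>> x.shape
(11, 11)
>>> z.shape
(3, 3)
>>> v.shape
(11, 23)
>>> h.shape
(3, 3)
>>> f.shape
(3, 3)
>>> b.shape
()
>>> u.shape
(23, 11)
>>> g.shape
(7, 3, 7)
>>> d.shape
(3, 3)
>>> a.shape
(3, 3)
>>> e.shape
(11, 37)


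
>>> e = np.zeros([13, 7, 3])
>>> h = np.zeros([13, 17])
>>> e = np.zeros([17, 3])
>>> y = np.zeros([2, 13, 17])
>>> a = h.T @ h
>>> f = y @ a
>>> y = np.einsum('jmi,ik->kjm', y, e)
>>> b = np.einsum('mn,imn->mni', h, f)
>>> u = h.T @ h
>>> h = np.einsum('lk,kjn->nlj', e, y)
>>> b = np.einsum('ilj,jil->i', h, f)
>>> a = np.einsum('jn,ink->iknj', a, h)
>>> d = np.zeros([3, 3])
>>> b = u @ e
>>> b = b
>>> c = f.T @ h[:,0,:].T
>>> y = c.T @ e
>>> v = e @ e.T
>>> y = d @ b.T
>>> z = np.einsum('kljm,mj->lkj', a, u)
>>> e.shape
(17, 3)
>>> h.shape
(13, 17, 2)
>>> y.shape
(3, 17)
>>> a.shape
(13, 2, 17, 17)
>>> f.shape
(2, 13, 17)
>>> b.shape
(17, 3)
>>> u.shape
(17, 17)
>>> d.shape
(3, 3)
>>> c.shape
(17, 13, 13)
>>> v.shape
(17, 17)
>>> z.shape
(2, 13, 17)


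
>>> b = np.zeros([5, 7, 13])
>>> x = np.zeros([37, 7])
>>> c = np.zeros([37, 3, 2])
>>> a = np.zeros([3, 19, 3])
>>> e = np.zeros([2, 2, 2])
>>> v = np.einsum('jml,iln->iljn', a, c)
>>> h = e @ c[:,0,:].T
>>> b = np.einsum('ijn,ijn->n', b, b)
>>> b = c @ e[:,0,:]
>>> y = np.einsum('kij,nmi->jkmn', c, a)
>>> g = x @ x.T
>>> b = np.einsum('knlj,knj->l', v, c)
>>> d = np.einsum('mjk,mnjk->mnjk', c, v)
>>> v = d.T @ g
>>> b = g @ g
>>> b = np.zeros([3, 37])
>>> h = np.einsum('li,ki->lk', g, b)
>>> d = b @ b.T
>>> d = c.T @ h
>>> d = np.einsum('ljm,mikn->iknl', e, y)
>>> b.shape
(3, 37)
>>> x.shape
(37, 7)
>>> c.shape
(37, 3, 2)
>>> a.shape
(3, 19, 3)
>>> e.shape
(2, 2, 2)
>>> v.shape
(2, 3, 3, 37)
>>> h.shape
(37, 3)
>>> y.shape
(2, 37, 19, 3)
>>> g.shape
(37, 37)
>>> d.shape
(37, 19, 3, 2)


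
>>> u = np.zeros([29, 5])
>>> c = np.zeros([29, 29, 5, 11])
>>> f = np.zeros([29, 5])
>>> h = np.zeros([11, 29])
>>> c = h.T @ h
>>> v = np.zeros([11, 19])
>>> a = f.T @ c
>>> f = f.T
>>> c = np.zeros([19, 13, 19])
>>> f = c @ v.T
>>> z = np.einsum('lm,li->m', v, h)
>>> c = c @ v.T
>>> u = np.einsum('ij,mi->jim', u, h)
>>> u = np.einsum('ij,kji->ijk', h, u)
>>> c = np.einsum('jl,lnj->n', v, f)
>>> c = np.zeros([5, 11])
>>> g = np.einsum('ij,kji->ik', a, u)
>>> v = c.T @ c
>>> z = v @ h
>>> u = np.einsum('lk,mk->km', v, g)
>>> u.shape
(11, 5)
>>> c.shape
(5, 11)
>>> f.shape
(19, 13, 11)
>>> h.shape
(11, 29)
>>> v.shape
(11, 11)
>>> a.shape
(5, 29)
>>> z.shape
(11, 29)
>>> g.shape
(5, 11)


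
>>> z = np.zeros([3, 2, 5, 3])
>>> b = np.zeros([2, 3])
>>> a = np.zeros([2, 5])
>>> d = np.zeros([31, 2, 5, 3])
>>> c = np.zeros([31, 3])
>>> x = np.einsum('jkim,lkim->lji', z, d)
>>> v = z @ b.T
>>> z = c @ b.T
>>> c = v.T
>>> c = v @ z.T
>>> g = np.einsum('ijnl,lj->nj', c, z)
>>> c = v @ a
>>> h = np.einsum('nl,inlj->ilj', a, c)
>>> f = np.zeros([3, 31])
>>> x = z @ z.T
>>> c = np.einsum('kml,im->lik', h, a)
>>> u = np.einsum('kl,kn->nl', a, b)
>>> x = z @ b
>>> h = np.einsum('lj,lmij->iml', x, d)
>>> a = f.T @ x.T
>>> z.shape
(31, 2)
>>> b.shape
(2, 3)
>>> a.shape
(31, 31)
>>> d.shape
(31, 2, 5, 3)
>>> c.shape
(5, 2, 3)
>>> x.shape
(31, 3)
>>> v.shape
(3, 2, 5, 2)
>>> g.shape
(5, 2)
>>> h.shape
(5, 2, 31)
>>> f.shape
(3, 31)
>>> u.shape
(3, 5)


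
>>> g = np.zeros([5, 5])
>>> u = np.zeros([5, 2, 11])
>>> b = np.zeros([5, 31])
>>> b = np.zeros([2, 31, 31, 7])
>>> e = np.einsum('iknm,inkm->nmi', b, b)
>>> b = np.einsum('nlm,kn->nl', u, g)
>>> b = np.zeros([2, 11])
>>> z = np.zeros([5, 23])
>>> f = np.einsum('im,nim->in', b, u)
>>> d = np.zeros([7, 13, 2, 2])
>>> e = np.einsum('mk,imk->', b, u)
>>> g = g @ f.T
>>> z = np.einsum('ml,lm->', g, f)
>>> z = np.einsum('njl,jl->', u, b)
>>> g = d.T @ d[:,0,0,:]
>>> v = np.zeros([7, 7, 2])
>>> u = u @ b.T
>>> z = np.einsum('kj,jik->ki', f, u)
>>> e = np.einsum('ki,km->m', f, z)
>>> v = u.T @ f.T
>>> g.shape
(2, 2, 13, 2)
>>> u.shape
(5, 2, 2)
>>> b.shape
(2, 11)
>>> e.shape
(2,)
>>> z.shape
(2, 2)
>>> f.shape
(2, 5)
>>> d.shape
(7, 13, 2, 2)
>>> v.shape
(2, 2, 2)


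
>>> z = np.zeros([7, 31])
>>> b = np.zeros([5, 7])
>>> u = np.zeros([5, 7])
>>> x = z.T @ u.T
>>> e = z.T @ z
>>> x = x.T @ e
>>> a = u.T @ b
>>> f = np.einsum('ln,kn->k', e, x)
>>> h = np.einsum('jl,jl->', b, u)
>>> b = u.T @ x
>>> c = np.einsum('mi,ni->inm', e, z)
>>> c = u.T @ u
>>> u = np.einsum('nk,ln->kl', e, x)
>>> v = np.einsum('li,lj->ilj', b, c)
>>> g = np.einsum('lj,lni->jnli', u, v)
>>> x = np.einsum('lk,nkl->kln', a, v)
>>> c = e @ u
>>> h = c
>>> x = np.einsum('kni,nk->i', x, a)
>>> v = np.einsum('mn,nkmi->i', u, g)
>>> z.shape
(7, 31)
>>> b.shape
(7, 31)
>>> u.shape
(31, 5)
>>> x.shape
(31,)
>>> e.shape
(31, 31)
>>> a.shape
(7, 7)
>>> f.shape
(5,)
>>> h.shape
(31, 5)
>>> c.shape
(31, 5)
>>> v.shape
(7,)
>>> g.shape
(5, 7, 31, 7)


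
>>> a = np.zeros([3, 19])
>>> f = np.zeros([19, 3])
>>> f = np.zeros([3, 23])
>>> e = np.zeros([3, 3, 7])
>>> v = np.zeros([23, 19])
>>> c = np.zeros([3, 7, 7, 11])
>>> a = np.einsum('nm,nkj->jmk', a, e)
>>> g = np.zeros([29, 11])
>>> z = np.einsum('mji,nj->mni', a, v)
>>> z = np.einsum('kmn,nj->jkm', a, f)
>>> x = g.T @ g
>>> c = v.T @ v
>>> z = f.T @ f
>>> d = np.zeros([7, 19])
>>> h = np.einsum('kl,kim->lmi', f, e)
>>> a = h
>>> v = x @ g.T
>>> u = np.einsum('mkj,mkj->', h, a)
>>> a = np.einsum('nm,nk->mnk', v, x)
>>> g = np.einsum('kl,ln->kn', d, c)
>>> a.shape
(29, 11, 11)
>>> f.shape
(3, 23)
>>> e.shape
(3, 3, 7)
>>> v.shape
(11, 29)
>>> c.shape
(19, 19)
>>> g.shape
(7, 19)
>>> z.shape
(23, 23)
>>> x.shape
(11, 11)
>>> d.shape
(7, 19)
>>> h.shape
(23, 7, 3)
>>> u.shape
()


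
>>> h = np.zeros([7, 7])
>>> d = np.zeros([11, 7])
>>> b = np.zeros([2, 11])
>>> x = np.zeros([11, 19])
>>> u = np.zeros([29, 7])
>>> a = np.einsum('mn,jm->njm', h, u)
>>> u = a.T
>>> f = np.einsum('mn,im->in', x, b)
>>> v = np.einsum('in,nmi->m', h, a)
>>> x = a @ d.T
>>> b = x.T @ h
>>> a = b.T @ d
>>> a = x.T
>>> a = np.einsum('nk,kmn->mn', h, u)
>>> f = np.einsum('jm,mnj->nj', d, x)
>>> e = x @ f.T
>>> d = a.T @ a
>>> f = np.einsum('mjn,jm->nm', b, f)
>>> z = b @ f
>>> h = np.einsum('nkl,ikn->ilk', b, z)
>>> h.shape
(11, 7, 29)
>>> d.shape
(7, 7)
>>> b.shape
(11, 29, 7)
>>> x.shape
(7, 29, 11)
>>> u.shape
(7, 29, 7)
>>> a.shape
(29, 7)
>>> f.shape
(7, 11)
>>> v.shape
(29,)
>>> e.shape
(7, 29, 29)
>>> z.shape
(11, 29, 11)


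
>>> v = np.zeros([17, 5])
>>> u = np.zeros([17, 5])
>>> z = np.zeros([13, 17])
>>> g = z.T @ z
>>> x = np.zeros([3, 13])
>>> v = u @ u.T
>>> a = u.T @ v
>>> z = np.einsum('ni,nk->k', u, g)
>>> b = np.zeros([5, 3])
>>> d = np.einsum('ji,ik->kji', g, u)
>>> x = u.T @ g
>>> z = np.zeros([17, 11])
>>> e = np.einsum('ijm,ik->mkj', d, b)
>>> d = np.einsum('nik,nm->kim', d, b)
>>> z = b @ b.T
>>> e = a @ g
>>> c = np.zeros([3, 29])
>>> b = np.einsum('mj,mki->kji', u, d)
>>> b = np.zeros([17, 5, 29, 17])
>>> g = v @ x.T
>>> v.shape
(17, 17)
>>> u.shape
(17, 5)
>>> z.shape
(5, 5)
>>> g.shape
(17, 5)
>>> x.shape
(5, 17)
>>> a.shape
(5, 17)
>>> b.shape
(17, 5, 29, 17)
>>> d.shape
(17, 17, 3)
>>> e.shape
(5, 17)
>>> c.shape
(3, 29)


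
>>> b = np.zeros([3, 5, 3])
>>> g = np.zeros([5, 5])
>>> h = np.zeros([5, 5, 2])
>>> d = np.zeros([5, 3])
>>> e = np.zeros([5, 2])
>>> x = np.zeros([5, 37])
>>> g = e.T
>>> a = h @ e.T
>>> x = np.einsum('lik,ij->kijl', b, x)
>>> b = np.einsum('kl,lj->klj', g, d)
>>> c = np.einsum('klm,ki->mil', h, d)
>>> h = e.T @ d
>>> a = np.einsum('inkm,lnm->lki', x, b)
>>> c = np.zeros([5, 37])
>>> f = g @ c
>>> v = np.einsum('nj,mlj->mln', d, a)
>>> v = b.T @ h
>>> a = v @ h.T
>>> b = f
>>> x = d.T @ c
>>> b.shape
(2, 37)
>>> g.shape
(2, 5)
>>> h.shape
(2, 3)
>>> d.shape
(5, 3)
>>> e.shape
(5, 2)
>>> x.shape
(3, 37)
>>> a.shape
(3, 5, 2)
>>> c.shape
(5, 37)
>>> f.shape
(2, 37)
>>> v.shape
(3, 5, 3)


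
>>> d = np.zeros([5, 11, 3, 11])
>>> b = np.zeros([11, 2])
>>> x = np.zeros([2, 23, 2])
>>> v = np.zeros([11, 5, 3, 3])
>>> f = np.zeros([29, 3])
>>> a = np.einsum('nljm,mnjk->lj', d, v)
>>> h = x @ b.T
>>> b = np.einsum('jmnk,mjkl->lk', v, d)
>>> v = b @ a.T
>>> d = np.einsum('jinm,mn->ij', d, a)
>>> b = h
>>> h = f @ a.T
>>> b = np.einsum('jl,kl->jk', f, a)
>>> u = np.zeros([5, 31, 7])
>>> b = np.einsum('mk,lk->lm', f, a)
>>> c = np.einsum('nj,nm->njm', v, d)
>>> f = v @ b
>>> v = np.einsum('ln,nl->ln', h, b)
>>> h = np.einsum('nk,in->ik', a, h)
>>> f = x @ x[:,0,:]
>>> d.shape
(11, 5)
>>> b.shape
(11, 29)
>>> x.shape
(2, 23, 2)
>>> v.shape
(29, 11)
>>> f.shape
(2, 23, 2)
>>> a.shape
(11, 3)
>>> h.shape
(29, 3)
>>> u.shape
(5, 31, 7)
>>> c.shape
(11, 11, 5)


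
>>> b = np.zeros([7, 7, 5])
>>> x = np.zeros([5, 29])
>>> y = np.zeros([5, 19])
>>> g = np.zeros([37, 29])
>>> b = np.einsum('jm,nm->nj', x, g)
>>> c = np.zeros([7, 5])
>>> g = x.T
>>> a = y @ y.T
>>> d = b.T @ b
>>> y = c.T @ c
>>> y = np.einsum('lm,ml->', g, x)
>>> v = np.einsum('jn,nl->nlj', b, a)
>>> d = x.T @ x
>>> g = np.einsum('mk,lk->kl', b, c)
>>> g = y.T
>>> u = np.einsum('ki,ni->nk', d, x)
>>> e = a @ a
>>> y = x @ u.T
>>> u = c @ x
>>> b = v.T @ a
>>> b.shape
(37, 5, 5)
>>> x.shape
(5, 29)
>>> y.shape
(5, 5)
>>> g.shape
()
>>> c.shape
(7, 5)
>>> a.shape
(5, 5)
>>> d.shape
(29, 29)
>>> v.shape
(5, 5, 37)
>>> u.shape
(7, 29)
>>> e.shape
(5, 5)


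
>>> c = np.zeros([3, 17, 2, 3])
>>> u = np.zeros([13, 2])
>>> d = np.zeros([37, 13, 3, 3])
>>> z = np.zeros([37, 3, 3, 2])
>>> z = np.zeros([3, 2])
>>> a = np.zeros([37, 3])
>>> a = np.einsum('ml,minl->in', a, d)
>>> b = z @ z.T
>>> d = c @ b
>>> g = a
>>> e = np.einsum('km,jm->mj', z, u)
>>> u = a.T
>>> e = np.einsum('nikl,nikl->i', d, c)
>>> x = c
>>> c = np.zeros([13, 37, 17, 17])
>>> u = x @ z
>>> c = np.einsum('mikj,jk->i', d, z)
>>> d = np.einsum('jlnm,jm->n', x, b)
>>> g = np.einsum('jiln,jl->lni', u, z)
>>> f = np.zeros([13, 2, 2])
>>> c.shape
(17,)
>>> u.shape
(3, 17, 2, 2)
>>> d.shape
(2,)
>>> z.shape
(3, 2)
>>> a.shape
(13, 3)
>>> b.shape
(3, 3)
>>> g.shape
(2, 2, 17)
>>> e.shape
(17,)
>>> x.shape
(3, 17, 2, 3)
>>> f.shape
(13, 2, 2)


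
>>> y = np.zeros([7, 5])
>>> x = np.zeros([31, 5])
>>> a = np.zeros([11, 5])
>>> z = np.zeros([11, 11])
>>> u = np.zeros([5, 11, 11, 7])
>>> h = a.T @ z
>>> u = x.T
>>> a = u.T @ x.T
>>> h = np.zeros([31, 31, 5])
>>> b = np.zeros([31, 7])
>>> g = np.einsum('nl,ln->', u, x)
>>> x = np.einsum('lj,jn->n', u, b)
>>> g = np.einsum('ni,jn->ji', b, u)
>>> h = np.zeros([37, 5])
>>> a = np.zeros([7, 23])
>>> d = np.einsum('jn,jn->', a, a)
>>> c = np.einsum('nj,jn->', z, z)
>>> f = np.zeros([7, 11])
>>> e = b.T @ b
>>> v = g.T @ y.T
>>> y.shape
(7, 5)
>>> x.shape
(7,)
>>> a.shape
(7, 23)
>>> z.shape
(11, 11)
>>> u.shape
(5, 31)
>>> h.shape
(37, 5)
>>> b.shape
(31, 7)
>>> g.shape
(5, 7)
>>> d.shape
()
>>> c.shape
()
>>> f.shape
(7, 11)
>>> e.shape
(7, 7)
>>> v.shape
(7, 7)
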